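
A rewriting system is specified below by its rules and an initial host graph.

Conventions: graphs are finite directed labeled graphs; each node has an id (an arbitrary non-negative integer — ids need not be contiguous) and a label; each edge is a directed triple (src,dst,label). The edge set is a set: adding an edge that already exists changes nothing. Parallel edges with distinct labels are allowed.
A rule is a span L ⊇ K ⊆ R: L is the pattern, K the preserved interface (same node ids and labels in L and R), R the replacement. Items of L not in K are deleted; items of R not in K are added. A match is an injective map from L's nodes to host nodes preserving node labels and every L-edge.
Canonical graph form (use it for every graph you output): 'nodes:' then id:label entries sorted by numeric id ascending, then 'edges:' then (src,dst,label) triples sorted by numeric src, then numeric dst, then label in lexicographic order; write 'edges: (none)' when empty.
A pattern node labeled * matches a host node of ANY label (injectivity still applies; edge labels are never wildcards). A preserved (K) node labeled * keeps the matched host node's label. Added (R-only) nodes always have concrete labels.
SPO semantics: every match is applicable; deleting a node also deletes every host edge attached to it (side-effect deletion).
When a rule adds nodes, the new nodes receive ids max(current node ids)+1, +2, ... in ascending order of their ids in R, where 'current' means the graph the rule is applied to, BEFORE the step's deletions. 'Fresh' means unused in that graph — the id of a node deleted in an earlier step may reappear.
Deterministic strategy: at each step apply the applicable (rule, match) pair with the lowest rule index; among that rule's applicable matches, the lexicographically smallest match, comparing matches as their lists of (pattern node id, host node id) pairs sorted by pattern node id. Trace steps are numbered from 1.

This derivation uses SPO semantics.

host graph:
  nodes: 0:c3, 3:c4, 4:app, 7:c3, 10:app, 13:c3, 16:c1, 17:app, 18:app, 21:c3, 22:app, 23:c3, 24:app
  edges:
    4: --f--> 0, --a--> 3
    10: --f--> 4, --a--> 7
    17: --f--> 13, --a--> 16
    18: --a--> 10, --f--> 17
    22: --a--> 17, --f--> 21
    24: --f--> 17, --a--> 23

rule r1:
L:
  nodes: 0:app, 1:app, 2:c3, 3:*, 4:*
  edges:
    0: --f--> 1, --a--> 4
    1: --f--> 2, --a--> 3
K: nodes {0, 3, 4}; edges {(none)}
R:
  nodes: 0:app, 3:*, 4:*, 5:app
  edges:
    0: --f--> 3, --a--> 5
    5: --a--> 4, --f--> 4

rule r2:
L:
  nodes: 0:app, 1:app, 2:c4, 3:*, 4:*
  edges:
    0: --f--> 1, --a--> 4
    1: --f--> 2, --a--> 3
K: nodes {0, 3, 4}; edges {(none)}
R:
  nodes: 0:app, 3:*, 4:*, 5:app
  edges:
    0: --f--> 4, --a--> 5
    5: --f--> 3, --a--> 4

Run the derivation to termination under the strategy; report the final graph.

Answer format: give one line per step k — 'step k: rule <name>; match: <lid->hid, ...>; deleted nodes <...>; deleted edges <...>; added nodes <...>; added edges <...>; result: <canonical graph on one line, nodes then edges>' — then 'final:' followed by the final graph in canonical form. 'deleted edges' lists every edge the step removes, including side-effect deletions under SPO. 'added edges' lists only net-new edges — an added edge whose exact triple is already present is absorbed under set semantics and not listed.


step 1: rule r1; match: 0->10, 1->4, 2->0, 3->3, 4->7; deleted nodes 0, 4; deleted edges (4,0,f); (4,3,a); (10,4,f); (10,7,a); added nodes 25; added edges (10,3,f); (10,25,a); (25,7,a); (25,7,f); result: nodes: 3:c4, 7:c3, 10:app, 13:c3, 16:c1, 17:app, 18:app, 21:c3, 22:app, 23:c3, 24:app, 25:app edges: (10,3,f); (10,25,a); (17,13,f); (17,16,a); (18,10,a); (18,17,f); (22,17,a); (22,21,f); (24,17,f); (24,23,a); (25,7,a); (25,7,f)
step 2: rule r1; match: 0->18, 1->17, 2->13, 3->16, 4->10; deleted nodes 13, 17; deleted edges (17,13,f); (17,16,a); (18,10,a); (18,17,f); (22,17,a); (24,17,f); added nodes 26; added edges (18,16,f); (18,26,a); (26,10,a); (26,10,f); result: nodes: 3:c4, 7:c3, 10:app, 16:c1, 18:app, 21:c3, 22:app, 23:c3, 24:app, 25:app, 26:app edges: (10,3,f); (10,25,a); (18,16,f); (18,26,a); (22,21,f); (24,23,a); (25,7,a); (25,7,f); (26,10,a); (26,10,f)
final:
nodes: 3:c4, 7:c3, 10:app, 16:c1, 18:app, 21:c3, 22:app, 23:c3, 24:app, 25:app, 26:app
edges: (10,3,f); (10,25,a); (18,16,f); (18,26,a); (22,21,f); (24,23,a); (25,7,a); (25,7,f); (26,10,a); (26,10,f)


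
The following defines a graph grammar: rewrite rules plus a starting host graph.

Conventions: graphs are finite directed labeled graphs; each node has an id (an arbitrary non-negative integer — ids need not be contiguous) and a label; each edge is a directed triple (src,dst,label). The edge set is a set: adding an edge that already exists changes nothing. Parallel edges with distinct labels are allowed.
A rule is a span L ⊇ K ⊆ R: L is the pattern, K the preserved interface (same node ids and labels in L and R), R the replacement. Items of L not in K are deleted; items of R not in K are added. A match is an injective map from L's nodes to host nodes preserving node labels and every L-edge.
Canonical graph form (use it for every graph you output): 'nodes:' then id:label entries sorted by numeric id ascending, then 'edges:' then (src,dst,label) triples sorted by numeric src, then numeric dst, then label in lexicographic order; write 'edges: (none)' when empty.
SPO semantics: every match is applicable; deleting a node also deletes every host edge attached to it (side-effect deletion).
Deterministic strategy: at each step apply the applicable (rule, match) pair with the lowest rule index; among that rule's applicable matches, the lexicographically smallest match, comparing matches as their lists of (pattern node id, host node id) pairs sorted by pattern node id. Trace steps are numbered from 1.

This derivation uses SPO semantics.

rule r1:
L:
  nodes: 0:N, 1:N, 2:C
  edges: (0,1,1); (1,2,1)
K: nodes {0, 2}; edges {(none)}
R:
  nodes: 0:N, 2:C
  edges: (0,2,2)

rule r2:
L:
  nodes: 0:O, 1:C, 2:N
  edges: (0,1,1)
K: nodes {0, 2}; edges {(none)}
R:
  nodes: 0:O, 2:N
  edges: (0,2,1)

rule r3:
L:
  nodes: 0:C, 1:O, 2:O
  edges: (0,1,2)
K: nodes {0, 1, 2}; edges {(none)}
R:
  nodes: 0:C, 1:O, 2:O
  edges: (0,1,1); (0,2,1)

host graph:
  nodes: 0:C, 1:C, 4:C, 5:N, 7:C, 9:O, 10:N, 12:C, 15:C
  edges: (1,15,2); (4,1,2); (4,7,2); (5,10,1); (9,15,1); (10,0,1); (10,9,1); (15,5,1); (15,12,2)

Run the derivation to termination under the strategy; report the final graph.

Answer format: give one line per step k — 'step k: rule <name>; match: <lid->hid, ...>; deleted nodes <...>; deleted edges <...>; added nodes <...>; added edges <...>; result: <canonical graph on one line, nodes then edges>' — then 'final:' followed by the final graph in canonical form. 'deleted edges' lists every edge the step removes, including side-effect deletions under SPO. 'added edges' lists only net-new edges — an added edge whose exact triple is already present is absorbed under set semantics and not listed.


step 1: rule r1; match: 0->5, 1->10, 2->0; deleted nodes 10; deleted edges (5,10,1); (10,0,1); (10,9,1); added nodes (none); added edges (5,0,2); result: nodes: 0:C, 1:C, 4:C, 5:N, 7:C, 9:O, 12:C, 15:C edges: (1,15,2); (4,1,2); (4,7,2); (5,0,2); (9,15,1); (15,5,1); (15,12,2)
step 2: rule r2; match: 0->9, 1->15, 2->5; deleted nodes 15; deleted edges (1,15,2); (9,15,1); (15,5,1); (15,12,2); added nodes (none); added edges (9,5,1); result: nodes: 0:C, 1:C, 4:C, 5:N, 7:C, 9:O, 12:C edges: (4,1,2); (4,7,2); (5,0,2); (9,5,1)
final:
nodes: 0:C, 1:C, 4:C, 5:N, 7:C, 9:O, 12:C
edges: (4,1,2); (4,7,2); (5,0,2); (9,5,1)


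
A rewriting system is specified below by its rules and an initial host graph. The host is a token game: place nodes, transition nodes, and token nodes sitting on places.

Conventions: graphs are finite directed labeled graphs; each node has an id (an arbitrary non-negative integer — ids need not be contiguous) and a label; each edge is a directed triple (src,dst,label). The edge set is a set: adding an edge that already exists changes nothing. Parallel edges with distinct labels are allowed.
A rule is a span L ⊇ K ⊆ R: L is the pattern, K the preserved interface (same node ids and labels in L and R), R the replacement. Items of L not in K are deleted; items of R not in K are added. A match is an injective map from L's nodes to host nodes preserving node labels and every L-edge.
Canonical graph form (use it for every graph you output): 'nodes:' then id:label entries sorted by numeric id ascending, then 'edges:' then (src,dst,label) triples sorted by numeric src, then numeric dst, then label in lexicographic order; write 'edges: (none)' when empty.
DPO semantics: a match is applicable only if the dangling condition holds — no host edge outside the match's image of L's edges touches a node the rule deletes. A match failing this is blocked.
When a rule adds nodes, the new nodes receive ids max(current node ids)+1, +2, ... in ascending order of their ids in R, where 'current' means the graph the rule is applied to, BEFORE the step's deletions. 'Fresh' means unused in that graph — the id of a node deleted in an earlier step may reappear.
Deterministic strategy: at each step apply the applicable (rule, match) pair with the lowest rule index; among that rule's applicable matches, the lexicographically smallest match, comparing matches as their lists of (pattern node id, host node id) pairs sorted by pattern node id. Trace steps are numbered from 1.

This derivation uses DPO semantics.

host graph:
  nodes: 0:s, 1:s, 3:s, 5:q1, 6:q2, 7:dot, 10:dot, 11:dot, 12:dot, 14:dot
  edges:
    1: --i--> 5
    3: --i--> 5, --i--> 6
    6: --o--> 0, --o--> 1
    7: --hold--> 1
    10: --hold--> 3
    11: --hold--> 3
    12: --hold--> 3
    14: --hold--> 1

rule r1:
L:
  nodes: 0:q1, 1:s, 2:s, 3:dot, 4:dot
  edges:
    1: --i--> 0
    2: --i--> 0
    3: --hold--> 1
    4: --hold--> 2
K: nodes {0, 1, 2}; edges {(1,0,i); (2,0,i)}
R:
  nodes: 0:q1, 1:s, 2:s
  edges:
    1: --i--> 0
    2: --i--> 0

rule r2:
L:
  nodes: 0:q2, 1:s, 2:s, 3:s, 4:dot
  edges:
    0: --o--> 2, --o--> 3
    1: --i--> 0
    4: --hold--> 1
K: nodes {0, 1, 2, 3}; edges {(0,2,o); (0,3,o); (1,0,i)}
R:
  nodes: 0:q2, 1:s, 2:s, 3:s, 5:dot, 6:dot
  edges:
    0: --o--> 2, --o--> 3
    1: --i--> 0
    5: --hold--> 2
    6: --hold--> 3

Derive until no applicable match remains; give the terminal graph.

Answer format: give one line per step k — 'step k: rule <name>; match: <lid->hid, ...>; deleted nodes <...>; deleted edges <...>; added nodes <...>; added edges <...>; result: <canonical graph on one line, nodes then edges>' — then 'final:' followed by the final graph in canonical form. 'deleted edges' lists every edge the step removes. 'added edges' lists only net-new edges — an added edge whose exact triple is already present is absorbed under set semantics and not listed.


step 1: rule r1; match: 0->5, 1->1, 2->3, 3->7, 4->10; deleted nodes 7, 10; deleted edges (7,1,hold); (10,3,hold); added nodes (none); added edges (none); result: nodes: 0:s, 1:s, 3:s, 5:q1, 6:q2, 11:dot, 12:dot, 14:dot edges: (1,5,i); (3,5,i); (3,6,i); (6,0,o); (6,1,o); (11,3,hold); (12,3,hold); (14,1,hold)
step 2: rule r1; match: 0->5, 1->1, 2->3, 3->14, 4->11; deleted nodes 11, 14; deleted edges (11,3,hold); (14,1,hold); added nodes (none); added edges (none); result: nodes: 0:s, 1:s, 3:s, 5:q1, 6:q2, 12:dot edges: (1,5,i); (3,5,i); (3,6,i); (6,0,o); (6,1,o); (12,3,hold)
step 3: rule r2; match: 0->6, 1->3, 2->0, 3->1, 4->12; deleted nodes 12; deleted edges (12,3,hold); added nodes 13, 14; added edges (13,0,hold); (14,1,hold); result: nodes: 0:s, 1:s, 3:s, 5:q1, 6:q2, 13:dot, 14:dot edges: (1,5,i); (3,5,i); (3,6,i); (6,0,o); (6,1,o); (13,0,hold); (14,1,hold)
final:
nodes: 0:s, 1:s, 3:s, 5:q1, 6:q2, 13:dot, 14:dot
edges: (1,5,i); (3,5,i); (3,6,i); (6,0,o); (6,1,o); (13,0,hold); (14,1,hold)


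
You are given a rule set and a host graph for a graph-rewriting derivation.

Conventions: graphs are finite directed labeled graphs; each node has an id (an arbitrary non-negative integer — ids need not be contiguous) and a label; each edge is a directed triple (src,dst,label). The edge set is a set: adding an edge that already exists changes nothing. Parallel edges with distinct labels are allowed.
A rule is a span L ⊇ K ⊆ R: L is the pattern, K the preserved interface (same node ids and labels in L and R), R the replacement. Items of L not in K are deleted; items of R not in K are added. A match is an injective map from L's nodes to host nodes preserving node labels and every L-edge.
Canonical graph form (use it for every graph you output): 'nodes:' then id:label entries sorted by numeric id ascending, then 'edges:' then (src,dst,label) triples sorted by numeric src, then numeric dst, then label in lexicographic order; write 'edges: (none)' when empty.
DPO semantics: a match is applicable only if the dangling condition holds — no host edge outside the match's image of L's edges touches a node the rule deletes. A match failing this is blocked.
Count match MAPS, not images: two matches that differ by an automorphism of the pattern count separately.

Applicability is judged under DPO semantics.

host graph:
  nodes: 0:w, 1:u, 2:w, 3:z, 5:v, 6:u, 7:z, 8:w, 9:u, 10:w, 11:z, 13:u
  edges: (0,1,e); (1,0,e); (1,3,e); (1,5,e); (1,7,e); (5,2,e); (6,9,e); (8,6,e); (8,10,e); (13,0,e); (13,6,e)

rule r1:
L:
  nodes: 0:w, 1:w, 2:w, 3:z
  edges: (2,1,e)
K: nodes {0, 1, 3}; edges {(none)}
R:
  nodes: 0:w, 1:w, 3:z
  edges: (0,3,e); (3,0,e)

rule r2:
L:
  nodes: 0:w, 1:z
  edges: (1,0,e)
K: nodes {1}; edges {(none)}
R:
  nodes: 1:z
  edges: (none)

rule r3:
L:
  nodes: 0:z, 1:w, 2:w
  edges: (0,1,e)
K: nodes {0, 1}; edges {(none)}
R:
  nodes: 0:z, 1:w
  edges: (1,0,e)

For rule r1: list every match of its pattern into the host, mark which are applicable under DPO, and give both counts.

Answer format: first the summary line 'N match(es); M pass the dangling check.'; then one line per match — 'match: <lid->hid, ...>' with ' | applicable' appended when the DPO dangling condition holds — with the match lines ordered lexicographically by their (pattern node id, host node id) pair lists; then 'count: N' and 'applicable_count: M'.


6 match(es); 0 pass the dangling check.
match: 0->0, 1->10, 2->8, 3->3
match: 0->0, 1->10, 2->8, 3->7
match: 0->0, 1->10, 2->8, 3->11
match: 0->2, 1->10, 2->8, 3->3
match: 0->2, 1->10, 2->8, 3->7
match: 0->2, 1->10, 2->8, 3->11
count: 6
applicable_count: 0


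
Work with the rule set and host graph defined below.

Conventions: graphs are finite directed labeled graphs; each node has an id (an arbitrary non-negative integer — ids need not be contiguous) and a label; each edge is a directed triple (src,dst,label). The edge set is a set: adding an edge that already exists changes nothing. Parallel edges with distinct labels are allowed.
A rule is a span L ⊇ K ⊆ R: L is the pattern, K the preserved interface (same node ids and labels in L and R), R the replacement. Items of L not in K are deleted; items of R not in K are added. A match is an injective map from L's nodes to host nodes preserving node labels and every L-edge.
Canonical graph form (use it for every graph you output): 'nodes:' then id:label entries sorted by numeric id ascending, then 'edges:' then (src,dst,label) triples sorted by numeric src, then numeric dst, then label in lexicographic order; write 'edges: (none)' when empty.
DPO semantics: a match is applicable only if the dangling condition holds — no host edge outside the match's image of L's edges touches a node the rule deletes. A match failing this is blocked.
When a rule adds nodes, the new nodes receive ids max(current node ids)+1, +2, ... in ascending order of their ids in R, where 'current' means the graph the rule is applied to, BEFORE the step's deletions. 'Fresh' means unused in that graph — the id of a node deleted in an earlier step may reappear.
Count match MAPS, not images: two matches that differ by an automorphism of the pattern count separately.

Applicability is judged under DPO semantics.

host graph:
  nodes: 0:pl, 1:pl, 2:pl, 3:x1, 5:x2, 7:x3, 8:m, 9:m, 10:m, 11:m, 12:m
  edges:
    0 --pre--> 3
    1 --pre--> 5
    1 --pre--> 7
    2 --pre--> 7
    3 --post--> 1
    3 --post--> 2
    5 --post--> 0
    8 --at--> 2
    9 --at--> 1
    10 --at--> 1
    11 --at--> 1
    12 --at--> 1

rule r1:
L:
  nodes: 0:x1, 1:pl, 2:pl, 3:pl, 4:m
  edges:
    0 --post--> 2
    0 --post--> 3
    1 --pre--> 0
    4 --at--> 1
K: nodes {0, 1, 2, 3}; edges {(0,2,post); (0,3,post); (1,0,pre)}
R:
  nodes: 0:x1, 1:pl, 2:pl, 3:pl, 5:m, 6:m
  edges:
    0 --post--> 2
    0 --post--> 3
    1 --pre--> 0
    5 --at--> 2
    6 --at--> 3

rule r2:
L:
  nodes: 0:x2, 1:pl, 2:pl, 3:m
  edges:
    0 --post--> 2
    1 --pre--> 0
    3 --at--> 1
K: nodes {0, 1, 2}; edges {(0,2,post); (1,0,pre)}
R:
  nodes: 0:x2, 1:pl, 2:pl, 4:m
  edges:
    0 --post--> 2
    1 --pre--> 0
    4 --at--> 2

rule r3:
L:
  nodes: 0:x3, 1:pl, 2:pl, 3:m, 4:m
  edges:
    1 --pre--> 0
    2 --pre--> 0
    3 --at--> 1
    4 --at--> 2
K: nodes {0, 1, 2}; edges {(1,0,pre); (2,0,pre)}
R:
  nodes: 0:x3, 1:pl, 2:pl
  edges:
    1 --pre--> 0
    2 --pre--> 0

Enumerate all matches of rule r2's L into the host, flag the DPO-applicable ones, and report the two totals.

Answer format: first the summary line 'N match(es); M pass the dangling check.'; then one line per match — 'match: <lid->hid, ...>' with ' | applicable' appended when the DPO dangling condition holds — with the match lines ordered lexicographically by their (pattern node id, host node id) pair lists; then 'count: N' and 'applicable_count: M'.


4 match(es); 4 pass the dangling check.
match: 0->5, 1->1, 2->0, 3->9 | applicable
match: 0->5, 1->1, 2->0, 3->10 | applicable
match: 0->5, 1->1, 2->0, 3->11 | applicable
match: 0->5, 1->1, 2->0, 3->12 | applicable
count: 4
applicable_count: 4


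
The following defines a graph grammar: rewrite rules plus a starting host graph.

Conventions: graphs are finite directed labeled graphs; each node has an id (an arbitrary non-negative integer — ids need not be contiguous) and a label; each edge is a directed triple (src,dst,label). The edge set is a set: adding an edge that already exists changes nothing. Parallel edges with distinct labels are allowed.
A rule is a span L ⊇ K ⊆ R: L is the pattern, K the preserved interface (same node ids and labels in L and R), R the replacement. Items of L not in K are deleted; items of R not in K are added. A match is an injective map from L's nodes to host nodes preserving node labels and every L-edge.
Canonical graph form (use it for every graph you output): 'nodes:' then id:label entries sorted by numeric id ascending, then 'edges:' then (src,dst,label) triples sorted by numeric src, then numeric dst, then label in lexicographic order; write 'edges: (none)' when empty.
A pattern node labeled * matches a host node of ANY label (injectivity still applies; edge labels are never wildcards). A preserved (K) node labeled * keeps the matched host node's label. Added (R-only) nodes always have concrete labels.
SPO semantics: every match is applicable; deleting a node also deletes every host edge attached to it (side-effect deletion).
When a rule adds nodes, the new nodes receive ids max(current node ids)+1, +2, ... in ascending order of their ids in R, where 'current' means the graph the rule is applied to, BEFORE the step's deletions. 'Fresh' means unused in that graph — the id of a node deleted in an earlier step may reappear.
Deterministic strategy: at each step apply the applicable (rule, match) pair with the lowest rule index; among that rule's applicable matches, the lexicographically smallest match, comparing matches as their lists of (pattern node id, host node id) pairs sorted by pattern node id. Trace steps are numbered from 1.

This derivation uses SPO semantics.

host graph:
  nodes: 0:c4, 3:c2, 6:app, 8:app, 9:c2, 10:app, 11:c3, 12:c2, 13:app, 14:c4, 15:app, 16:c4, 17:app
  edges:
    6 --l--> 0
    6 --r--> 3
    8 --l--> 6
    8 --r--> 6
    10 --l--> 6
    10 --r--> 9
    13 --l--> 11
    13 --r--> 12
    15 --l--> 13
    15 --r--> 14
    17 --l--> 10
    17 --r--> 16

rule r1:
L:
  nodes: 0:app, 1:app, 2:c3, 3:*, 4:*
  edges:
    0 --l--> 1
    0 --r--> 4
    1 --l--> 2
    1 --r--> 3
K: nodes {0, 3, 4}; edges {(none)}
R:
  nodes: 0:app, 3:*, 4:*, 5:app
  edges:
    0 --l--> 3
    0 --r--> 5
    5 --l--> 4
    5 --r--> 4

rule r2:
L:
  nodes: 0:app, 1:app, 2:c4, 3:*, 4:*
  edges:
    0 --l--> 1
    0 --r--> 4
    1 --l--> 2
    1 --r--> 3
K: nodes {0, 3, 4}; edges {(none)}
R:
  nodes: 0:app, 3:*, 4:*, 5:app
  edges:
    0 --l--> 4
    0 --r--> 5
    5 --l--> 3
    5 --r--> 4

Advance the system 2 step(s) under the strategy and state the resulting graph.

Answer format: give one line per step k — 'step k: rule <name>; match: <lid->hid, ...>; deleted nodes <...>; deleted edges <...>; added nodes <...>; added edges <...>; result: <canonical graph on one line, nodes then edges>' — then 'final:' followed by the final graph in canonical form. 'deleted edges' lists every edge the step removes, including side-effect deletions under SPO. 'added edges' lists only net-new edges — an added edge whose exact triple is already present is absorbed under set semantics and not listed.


step 1: rule r1; match: 0->15, 1->13, 2->11, 3->12, 4->14; deleted nodes 11, 13; deleted edges (13,11,l); (13,12,r); (15,13,l); (15,14,r); added nodes 18; added edges (15,12,l); (15,18,r); (18,14,l); (18,14,r); result: nodes: 0:c4, 3:c2, 6:app, 8:app, 9:c2, 10:app, 12:c2, 14:c4, 15:app, 16:c4, 17:app, 18:app edges: (6,0,l); (6,3,r); (8,6,l); (8,6,r); (10,6,l); (10,9,r); (15,12,l); (15,18,r); (17,10,l); (17,16,r); (18,14,l); (18,14,r)
step 2: rule r2; match: 0->10, 1->6, 2->0, 3->3, 4->9; deleted nodes 0, 6; deleted edges (6,0,l); (6,3,r); (8,6,l); (8,6,r); (10,6,l); (10,9,r); added nodes 19; added edges (10,9,l); (10,19,r); (19,3,l); (19,9,r); result: nodes: 3:c2, 8:app, 9:c2, 10:app, 12:c2, 14:c4, 15:app, 16:c4, 17:app, 18:app, 19:app edges: (10,9,l); (10,19,r); (15,12,l); (15,18,r); (17,10,l); (17,16,r); (18,14,l); (18,14,r); (19,3,l); (19,9,r)
final:
nodes: 3:c2, 8:app, 9:c2, 10:app, 12:c2, 14:c4, 15:app, 16:c4, 17:app, 18:app, 19:app
edges: (10,9,l); (10,19,r); (15,12,l); (15,18,r); (17,10,l); (17,16,r); (18,14,l); (18,14,r); (19,3,l); (19,9,r)


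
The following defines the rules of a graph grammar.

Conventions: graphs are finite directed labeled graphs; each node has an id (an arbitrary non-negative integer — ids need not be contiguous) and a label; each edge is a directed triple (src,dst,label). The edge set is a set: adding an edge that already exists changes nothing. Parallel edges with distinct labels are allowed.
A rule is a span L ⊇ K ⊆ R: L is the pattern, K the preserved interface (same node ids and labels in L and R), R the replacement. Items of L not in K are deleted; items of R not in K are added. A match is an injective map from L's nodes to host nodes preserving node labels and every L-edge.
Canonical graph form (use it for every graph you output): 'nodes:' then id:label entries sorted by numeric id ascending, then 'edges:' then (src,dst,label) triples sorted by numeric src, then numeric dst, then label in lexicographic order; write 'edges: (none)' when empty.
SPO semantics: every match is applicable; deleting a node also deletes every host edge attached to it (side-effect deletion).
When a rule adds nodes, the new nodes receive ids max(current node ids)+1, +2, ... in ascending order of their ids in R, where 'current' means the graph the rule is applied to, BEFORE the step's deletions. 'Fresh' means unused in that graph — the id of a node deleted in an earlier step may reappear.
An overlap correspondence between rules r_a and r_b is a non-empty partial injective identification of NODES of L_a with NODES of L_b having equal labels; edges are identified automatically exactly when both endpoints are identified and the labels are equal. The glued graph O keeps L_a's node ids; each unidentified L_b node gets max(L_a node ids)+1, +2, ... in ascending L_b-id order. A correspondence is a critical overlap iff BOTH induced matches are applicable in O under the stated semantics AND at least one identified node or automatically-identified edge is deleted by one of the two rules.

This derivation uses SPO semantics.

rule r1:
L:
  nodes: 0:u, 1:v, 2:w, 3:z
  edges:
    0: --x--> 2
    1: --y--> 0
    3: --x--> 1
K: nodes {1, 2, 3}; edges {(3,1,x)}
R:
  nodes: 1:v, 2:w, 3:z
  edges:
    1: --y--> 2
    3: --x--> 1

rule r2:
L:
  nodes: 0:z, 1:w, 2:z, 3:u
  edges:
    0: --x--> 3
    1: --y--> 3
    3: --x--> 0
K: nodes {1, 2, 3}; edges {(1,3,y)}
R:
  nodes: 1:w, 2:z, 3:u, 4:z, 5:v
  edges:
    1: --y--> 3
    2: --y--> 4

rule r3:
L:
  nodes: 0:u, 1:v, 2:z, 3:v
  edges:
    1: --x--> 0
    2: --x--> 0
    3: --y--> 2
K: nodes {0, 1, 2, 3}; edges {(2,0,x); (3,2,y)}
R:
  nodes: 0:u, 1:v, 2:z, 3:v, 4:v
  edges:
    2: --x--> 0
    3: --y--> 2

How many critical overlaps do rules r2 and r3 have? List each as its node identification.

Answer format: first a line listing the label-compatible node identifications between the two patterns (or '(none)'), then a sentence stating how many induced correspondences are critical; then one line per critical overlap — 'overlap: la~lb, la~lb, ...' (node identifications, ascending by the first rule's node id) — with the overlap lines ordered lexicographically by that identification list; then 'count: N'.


label-compatible node identifications between L(r2) and L(r3): 0~2, 2~2, 3~0
2 of the induced correspondences are critical overlaps of r2 and r3.
overlap: 0~2
overlap: 0~2, 3~0
count: 2


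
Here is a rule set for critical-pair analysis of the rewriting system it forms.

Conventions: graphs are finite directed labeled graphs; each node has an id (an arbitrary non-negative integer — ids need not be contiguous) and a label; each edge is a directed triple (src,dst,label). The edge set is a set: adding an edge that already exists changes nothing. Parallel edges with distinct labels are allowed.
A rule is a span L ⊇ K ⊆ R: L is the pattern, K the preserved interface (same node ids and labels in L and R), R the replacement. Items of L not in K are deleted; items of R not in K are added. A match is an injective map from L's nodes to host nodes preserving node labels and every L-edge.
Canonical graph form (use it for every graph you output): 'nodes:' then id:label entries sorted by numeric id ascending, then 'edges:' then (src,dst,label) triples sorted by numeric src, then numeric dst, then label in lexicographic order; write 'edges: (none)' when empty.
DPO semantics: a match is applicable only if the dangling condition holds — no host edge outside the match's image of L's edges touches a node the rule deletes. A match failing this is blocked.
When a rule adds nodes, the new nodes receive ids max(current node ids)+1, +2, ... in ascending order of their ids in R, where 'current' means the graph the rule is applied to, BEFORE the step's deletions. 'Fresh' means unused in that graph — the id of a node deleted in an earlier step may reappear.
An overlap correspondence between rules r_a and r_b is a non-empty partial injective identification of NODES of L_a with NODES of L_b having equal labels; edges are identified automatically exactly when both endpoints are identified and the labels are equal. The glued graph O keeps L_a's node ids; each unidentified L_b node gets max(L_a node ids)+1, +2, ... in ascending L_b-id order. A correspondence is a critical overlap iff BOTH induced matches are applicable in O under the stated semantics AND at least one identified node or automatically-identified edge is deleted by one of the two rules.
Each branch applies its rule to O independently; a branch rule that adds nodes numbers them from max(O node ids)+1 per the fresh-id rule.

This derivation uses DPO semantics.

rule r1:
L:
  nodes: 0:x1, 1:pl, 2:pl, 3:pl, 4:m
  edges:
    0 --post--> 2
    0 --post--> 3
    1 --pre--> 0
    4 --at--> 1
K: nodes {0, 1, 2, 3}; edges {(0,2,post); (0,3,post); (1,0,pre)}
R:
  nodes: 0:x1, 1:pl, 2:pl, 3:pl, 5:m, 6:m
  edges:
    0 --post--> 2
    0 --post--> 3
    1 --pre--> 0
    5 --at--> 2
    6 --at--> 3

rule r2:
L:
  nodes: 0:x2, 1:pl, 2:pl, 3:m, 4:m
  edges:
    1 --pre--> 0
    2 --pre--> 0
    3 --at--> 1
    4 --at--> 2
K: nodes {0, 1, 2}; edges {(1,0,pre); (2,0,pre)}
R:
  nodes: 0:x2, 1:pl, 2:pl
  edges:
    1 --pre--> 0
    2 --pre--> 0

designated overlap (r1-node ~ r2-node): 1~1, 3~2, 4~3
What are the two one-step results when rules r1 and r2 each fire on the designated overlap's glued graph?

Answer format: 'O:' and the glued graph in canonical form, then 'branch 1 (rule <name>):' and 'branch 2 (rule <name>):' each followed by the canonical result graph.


O:
nodes: 0:x1, 1:pl, 2:pl, 3:pl, 4:m, 5:x2, 6:m
edges: (0,2,post); (0,3,post); (1,0,pre); (1,5,pre); (3,5,pre); (4,1,at); (6,3,at)
branch 1 (rule r1):
nodes: 0:x1, 1:pl, 2:pl, 3:pl, 5:x2, 6:m, 7:m, 8:m
edges: (0,2,post); (0,3,post); (1,0,pre); (1,5,pre); (3,5,pre); (6,3,at); (7,2,at); (8,3,at)
branch 2 (rule r2):
nodes: 0:x1, 1:pl, 2:pl, 3:pl, 5:x2
edges: (0,2,post); (0,3,post); (1,0,pre); (1,5,pre); (3,5,pre)


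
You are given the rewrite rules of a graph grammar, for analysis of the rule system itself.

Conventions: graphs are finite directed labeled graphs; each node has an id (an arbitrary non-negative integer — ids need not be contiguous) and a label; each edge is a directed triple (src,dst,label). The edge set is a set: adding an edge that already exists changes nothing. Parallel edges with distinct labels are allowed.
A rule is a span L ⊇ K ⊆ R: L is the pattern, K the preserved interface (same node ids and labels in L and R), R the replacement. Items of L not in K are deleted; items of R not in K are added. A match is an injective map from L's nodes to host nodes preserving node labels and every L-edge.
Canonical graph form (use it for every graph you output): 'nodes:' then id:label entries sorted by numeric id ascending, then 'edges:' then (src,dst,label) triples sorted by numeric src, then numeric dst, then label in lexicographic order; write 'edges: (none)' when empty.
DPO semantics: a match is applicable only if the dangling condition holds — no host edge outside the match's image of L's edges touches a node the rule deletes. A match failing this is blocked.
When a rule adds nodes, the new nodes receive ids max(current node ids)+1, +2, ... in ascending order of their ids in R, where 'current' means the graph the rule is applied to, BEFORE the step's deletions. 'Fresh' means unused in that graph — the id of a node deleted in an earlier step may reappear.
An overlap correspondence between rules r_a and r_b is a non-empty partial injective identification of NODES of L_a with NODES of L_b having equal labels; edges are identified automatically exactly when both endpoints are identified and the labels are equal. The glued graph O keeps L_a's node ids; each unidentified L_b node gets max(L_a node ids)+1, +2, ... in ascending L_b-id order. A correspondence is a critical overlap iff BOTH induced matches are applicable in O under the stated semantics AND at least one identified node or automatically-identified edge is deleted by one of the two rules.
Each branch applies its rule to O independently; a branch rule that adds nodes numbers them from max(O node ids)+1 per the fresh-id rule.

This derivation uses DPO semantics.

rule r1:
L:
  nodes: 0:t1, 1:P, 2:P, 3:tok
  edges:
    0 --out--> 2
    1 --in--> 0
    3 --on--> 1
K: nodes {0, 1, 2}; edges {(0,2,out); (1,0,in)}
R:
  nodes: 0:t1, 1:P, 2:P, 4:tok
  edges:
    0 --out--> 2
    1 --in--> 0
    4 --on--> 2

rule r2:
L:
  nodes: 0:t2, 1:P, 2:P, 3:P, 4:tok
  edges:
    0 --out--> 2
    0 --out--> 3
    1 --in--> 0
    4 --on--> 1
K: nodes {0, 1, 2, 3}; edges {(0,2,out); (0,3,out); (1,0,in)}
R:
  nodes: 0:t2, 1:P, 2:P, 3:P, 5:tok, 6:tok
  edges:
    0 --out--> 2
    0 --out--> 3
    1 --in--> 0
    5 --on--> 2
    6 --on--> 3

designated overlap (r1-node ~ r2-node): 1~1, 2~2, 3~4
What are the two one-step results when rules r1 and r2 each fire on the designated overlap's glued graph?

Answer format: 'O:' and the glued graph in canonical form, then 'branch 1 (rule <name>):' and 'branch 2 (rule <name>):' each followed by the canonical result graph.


O:
nodes: 0:t1, 1:P, 2:P, 3:tok, 4:t2, 5:P
edges: (0,2,out); (1,0,in); (1,4,in); (3,1,on); (4,2,out); (4,5,out)
branch 1 (rule r1):
nodes: 0:t1, 1:P, 2:P, 4:t2, 5:P, 6:tok
edges: (0,2,out); (1,0,in); (1,4,in); (4,2,out); (4,5,out); (6,2,on)
branch 2 (rule r2):
nodes: 0:t1, 1:P, 2:P, 4:t2, 5:P, 6:tok, 7:tok
edges: (0,2,out); (1,0,in); (1,4,in); (4,2,out); (4,5,out); (6,2,on); (7,5,on)


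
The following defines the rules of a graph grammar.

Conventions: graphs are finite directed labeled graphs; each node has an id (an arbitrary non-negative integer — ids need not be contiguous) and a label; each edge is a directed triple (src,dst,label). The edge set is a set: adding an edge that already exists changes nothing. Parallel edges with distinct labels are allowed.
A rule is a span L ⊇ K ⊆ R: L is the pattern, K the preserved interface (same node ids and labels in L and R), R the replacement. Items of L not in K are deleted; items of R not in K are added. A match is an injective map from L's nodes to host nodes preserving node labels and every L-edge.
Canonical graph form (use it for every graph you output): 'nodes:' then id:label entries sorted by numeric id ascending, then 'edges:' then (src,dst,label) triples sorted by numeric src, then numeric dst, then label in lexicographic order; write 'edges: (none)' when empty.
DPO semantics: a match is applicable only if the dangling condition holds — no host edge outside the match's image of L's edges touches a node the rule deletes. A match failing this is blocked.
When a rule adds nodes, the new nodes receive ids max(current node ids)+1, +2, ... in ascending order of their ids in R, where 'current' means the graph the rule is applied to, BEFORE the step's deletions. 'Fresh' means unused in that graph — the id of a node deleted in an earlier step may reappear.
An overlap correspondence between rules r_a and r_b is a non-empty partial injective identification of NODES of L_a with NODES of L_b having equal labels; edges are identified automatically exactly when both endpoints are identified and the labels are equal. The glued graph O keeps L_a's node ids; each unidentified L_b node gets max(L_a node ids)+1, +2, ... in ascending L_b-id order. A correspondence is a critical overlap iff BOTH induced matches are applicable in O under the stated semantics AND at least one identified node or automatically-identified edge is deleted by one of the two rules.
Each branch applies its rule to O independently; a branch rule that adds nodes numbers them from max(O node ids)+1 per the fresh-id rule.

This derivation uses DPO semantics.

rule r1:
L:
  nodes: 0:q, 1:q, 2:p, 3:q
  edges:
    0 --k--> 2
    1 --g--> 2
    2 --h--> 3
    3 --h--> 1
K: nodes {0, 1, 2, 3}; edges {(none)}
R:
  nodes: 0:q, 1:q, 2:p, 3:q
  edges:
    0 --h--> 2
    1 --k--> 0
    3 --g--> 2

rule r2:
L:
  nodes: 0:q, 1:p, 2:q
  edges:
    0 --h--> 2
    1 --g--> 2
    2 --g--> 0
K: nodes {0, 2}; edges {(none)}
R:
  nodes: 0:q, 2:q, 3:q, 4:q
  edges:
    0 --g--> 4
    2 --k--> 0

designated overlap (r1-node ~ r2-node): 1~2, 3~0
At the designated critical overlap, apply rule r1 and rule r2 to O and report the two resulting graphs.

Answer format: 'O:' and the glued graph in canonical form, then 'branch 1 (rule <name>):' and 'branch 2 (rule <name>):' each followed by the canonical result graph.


O:
nodes: 0:q, 1:q, 2:p, 3:q, 4:p
edges: (0,2,k); (1,2,g); (1,3,g); (2,3,h); (3,1,h); (4,1,g)
branch 1 (rule r1):
nodes: 0:q, 1:q, 2:p, 3:q, 4:p
edges: (0,2,h); (1,0,k); (1,3,g); (3,2,g); (4,1,g)
branch 2 (rule r2):
nodes: 0:q, 1:q, 2:p, 3:q, 5:q, 6:q
edges: (0,2,k); (1,2,g); (1,3,k); (2,3,h); (3,6,g)


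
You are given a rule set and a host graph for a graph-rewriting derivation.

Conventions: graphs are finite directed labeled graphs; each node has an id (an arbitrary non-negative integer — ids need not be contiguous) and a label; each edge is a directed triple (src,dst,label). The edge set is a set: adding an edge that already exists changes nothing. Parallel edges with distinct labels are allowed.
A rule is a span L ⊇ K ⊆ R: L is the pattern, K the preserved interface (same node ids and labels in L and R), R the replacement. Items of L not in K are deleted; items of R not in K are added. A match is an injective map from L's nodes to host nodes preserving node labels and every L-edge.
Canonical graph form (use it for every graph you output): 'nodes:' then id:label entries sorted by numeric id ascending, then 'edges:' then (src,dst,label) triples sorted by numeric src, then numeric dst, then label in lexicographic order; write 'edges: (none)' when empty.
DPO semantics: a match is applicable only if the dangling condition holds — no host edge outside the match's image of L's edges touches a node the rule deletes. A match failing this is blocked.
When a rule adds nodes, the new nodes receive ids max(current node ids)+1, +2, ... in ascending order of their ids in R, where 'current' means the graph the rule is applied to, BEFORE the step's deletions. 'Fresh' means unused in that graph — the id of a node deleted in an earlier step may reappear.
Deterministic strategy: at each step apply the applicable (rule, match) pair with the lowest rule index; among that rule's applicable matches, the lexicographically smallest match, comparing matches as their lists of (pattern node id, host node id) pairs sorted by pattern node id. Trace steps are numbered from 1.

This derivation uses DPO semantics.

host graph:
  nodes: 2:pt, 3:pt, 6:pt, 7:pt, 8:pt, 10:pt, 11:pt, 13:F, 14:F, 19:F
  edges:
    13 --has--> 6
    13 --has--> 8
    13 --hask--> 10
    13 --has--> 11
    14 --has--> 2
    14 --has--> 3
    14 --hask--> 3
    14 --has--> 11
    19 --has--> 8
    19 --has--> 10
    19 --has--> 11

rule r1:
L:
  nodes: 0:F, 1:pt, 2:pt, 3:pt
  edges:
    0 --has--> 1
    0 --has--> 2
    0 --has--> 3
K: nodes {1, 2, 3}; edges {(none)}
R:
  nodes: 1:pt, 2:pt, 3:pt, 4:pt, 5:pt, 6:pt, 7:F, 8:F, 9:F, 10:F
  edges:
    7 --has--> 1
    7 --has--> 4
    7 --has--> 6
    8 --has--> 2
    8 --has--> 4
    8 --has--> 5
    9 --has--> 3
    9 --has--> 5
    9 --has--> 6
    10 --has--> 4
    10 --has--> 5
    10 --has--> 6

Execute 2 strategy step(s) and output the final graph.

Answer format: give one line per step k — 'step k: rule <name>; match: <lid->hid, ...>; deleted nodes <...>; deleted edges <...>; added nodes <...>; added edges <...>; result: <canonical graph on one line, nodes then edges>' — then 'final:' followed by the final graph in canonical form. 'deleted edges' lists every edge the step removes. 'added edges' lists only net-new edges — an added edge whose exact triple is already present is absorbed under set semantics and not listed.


step 1: rule r1; match: 0->19, 1->8, 2->10, 3->11; deleted nodes 19; deleted edges (19,8,has); (19,10,has); (19,11,has); added nodes 20, 21, 22, 23, 24, 25, 26; added edges (23,8,has); (23,20,has); (23,22,has); (24,10,has); (24,20,has); (24,21,has); (25,11,has); (25,21,has); (25,22,has); (26,20,has); (26,21,has); (26,22,has); result: nodes: 2:pt, 3:pt, 6:pt, 7:pt, 8:pt, 10:pt, 11:pt, 13:F, 14:F, 20:pt, 21:pt, 22:pt, 23:F, 24:F, 25:F, 26:F edges: (13,6,has); (13,8,has); (13,10,hask); (13,11,has); (14,2,has); (14,3,has); (14,3,hask); (14,11,has); (23,8,has); (23,20,has); (23,22,has); (24,10,has); (24,20,has); (24,21,has); (25,11,has); (25,21,has); (25,22,has); (26,20,has); (26,21,has); (26,22,has)
step 2: rule r1; match: 0->23, 1->8, 2->20, 3->22; deleted nodes 23; deleted edges (23,8,has); (23,20,has); (23,22,has); added nodes 27, 28, 29, 30, 31, 32, 33; added edges (30,8,has); (30,27,has); (30,29,has); (31,20,has); (31,27,has); (31,28,has); (32,22,has); (32,28,has); (32,29,has); (33,27,has); (33,28,has); (33,29,has); result: nodes: 2:pt, 3:pt, 6:pt, 7:pt, 8:pt, 10:pt, 11:pt, 13:F, 14:F, 20:pt, 21:pt, 22:pt, 24:F, 25:F, 26:F, 27:pt, 28:pt, 29:pt, 30:F, 31:F, 32:F, 33:F edges: (13,6,has); (13,8,has); (13,10,hask); (13,11,has); (14,2,has); (14,3,has); (14,3,hask); (14,11,has); (24,10,has); (24,20,has); (24,21,has); (25,11,has); (25,21,has); (25,22,has); (26,20,has); (26,21,has); (26,22,has); (30,8,has); (30,27,has); (30,29,has); (31,20,has); (31,27,has); (31,28,has); (32,22,has); (32,28,has); (32,29,has); (33,27,has); (33,28,has); (33,29,has)
final:
nodes: 2:pt, 3:pt, 6:pt, 7:pt, 8:pt, 10:pt, 11:pt, 13:F, 14:F, 20:pt, 21:pt, 22:pt, 24:F, 25:F, 26:F, 27:pt, 28:pt, 29:pt, 30:F, 31:F, 32:F, 33:F
edges: (13,6,has); (13,8,has); (13,10,hask); (13,11,has); (14,2,has); (14,3,has); (14,3,hask); (14,11,has); (24,10,has); (24,20,has); (24,21,has); (25,11,has); (25,21,has); (25,22,has); (26,20,has); (26,21,has); (26,22,has); (30,8,has); (30,27,has); (30,29,has); (31,20,has); (31,27,has); (31,28,has); (32,22,has); (32,28,has); (32,29,has); (33,27,has); (33,28,has); (33,29,has)
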